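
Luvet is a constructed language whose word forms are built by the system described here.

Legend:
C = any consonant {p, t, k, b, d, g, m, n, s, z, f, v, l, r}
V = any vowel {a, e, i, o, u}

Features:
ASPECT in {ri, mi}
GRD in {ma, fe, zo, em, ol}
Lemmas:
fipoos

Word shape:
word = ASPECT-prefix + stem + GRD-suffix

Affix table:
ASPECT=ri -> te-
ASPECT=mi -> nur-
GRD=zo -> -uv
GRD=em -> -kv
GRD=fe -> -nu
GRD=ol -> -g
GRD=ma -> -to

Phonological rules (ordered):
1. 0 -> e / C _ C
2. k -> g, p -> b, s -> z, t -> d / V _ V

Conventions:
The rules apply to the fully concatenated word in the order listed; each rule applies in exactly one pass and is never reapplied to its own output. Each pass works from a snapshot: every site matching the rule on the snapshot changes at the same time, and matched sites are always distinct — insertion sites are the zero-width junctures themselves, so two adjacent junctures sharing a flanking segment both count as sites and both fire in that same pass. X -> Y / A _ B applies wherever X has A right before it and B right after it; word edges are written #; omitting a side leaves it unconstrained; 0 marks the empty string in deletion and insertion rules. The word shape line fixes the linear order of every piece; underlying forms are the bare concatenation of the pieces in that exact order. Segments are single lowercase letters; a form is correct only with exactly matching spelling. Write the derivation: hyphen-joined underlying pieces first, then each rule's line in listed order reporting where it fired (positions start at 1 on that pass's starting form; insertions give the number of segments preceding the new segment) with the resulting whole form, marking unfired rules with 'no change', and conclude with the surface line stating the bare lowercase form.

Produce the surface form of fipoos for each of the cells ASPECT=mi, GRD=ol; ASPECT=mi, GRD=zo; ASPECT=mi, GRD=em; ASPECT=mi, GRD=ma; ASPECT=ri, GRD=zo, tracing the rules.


cell ASPECT=mi, GRD=ol:
underlying: nur-fipoos-g
1. 0 -> e / C _ C: inserts after position(s) 3, 9: nurefipooseg
2. k -> g, p -> b, s -> z, t -> d / V _ V: fires at position(s) 7, 10: nurefiboozeg
surface: nurefiboozeg

cell ASPECT=mi, GRD=zo:
underlying: nur-fipoos-uv
1. 0 -> e / C _ C: inserts after position(s) 3: nurefipoosuv
2. k -> g, p -> b, s -> z, t -> d / V _ V: fires at position(s) 7, 10: nurefiboozuv
surface: nurefiboozuv

cell ASPECT=mi, GRD=em:
underlying: nur-fipoos-kv
1. 0 -> e / C _ C: inserts after position(s) 3, 9, 10: nurefipoosekev
2. k -> g, p -> b, s -> z, t -> d / V _ V: fires at position(s) 7, 10, 12: nurefiboozegev
surface: nurefiboozegev

cell ASPECT=mi, GRD=ma:
underlying: nur-fipoos-to
1. 0 -> e / C _ C: inserts after position(s) 3, 9: nurefipooseto
2. k -> g, p -> b, s -> z, t -> d / V _ V: fires at position(s) 7, 10, 12: nurefiboozedo
surface: nurefiboozedo

cell ASPECT=ri, GRD=zo:
underlying: te-fipoos-uv
1. 0 -> e / C _ C: no change
2. k -> g, p -> b, s -> z, t -> d / V _ V: fires at position(s) 5, 8: tefiboozuv
surface: tefiboozuv


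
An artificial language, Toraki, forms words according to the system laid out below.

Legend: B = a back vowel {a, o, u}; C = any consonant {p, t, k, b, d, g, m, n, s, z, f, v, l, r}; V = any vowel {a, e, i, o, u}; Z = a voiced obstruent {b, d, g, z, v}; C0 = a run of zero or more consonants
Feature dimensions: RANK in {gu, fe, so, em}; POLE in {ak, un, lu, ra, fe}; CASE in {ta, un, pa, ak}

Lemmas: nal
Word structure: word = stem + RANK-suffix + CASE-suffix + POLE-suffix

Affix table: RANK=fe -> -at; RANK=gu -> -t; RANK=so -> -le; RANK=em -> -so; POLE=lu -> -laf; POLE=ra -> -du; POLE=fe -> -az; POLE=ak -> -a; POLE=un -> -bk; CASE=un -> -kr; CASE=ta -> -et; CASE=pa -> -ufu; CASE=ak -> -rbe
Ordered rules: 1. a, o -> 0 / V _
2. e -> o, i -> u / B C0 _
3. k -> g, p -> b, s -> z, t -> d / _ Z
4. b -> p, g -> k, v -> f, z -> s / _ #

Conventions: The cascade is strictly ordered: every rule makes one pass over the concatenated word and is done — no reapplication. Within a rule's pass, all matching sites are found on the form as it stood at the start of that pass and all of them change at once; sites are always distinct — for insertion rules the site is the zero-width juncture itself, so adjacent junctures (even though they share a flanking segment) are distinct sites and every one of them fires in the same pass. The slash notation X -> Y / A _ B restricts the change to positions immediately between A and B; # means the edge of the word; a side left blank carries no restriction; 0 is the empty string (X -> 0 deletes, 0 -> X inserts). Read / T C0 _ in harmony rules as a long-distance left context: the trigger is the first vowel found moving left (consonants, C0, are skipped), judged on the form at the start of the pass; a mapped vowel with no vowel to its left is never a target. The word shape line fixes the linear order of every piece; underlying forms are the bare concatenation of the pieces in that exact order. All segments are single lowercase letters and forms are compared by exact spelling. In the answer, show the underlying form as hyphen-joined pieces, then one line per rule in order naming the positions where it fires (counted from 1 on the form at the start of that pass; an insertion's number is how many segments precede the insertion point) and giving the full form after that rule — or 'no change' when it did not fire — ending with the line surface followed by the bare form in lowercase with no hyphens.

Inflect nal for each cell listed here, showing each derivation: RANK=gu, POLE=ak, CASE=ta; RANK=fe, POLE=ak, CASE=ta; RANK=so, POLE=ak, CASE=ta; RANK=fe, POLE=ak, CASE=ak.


cell RANK=gu, POLE=ak, CASE=ta:
underlying: nal-t-et-a
1. a, o -> 0 / V _: no change
2. e -> o, i -> u / B C0 _: fires at position(s) 5: naltota
3. k -> g, p -> b, s -> z, t -> d / _ Z: no change
4. b -> p, g -> k, v -> f, z -> s / _ #: no change
surface: naltota

cell RANK=fe, POLE=ak, CASE=ta:
underlying: nal-at-et-a
1. a, o -> 0 / V _: no change
2. e -> o, i -> u / B C0 _: fires at position(s) 6: nalatota
3. k -> g, p -> b, s -> z, t -> d / _ Z: no change
4. b -> p, g -> k, v -> f, z -> s / _ #: no change
surface: nalatota

cell RANK=so, POLE=ak, CASE=ta:
underlying: nal-le-et-a
1. a, o -> 0 / V _: no change
2. e -> o, i -> u / B C0 _: fires at position(s) 5: nalloeta
3. k -> g, p -> b, s -> z, t -> d / _ Z: no change
4. b -> p, g -> k, v -> f, z -> s / _ #: no change
surface: nalloeta

cell RANK=fe, POLE=ak, CASE=ak:
underlying: nal-at-rbe-a
1. a, o -> 0 / V _: fires at position(s) 9: nalatrbe
2. e -> o, i -> u / B C0 _: fires at position(s) 8: nalatrbo
3. k -> g, p -> b, s -> z, t -> d / _ Z: no change
4. b -> p, g -> k, v -> f, z -> s / _ #: no change
surface: nalatrbo


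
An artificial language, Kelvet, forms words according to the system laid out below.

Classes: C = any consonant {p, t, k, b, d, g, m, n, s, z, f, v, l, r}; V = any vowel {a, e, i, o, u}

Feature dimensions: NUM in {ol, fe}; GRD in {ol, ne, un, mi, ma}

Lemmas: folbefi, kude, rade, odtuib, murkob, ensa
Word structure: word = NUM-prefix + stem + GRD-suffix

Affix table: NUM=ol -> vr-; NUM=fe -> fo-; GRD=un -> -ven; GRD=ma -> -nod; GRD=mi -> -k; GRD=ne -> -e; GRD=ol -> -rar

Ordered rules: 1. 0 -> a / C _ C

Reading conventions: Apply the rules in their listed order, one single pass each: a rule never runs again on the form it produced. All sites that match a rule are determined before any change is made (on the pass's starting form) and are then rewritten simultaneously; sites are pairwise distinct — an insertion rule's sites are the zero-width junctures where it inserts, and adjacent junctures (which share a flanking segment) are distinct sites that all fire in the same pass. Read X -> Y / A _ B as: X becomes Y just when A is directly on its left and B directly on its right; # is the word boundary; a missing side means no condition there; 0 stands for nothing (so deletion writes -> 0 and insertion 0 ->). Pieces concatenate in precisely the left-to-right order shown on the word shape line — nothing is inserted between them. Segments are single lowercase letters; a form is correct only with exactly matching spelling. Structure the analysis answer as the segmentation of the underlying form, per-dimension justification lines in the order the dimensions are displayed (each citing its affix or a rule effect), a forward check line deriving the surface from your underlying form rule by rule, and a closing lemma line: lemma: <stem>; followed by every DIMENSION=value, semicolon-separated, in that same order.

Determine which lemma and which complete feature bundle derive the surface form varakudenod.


underlying: vr-kude-nod
NUM=ol - signalled by the affix vr-
GRD=ma - signalled by the affix -nod
check: vrkudenod -> varakudenod
lemma: kude; NUM=ol; GRD=ma


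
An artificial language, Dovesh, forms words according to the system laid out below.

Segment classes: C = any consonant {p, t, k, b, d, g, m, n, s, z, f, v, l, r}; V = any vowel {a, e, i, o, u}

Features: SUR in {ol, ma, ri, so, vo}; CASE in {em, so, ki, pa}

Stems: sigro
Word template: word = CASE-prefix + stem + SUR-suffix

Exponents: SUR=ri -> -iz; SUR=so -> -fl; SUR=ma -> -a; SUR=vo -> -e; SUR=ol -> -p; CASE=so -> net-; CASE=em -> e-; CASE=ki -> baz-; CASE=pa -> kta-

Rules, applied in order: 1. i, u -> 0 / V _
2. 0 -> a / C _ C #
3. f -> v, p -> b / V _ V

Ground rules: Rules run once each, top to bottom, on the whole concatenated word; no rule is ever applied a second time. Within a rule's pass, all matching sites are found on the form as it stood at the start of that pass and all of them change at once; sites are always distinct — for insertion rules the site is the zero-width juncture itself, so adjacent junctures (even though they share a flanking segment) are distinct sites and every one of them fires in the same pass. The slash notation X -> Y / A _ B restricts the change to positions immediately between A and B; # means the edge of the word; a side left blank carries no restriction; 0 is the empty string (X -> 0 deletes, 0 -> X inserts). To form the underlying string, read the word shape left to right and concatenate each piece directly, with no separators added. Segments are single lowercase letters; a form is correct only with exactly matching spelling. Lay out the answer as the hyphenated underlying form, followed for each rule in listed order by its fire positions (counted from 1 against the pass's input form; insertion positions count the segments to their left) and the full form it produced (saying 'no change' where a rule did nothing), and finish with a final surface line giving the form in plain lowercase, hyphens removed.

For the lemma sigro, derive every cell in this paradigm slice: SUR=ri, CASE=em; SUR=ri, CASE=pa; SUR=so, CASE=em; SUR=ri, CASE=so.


cell SUR=ri, CASE=em:
underlying: e-sigro-iz
1. i, u -> 0 / V _: fires at position(s) 7: esigroz
2. 0 -> a / C _ C #: no change
3. f -> v, p -> b / V _ V: no change
surface: esigroz

cell SUR=ri, CASE=pa:
underlying: kta-sigro-iz
1. i, u -> 0 / V _: fires at position(s) 9: ktasigroz
2. 0 -> a / C _ C #: no change
3. f -> v, p -> b / V _ V: no change
surface: ktasigroz

cell SUR=so, CASE=em:
underlying: e-sigro-fl
1. i, u -> 0 / V _: no change
2. 0 -> a / C _ C #: inserts after position(s) 7: esigrofal
3. f -> v, p -> b / V _ V: fires at position(s) 7: esigroval
surface: esigroval

cell SUR=ri, CASE=so:
underlying: net-sigro-iz
1. i, u -> 0 / V _: fires at position(s) 9: netsigroz
2. 0 -> a / C _ C #: no change
3. f -> v, p -> b / V _ V: no change
surface: netsigroz


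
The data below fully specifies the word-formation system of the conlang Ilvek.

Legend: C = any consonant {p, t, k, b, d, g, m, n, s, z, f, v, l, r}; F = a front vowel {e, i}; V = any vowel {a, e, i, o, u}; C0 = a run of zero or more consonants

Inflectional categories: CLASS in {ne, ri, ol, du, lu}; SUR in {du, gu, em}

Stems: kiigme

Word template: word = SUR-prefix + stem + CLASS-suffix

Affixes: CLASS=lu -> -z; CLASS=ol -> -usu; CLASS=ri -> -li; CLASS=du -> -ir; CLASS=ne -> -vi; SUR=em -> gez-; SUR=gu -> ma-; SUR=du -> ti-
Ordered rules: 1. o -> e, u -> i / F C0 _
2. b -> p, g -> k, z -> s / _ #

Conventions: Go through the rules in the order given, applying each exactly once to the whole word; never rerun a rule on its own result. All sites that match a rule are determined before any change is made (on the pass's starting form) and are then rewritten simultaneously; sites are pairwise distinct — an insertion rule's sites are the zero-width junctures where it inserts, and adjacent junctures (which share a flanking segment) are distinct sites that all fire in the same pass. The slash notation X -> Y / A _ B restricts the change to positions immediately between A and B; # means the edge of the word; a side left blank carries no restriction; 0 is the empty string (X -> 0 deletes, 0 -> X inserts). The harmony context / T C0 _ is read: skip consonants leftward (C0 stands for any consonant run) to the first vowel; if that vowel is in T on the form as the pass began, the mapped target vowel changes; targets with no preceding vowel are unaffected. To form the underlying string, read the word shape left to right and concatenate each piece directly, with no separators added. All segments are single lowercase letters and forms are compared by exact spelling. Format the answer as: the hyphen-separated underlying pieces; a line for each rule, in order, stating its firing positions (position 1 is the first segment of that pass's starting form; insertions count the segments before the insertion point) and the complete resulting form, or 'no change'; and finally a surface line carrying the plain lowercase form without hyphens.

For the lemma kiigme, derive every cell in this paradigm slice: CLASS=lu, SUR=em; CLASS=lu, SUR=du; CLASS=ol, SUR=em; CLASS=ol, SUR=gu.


cell CLASS=lu, SUR=em:
underlying: gez-kiigme-z
1. o -> e, u -> i / F C0 _: no change
2. b -> p, g -> k, z -> s / _ #: fires at position(s) 10: gezkiigmes
surface: gezkiigmes

cell CLASS=lu, SUR=du:
underlying: ti-kiigme-z
1. o -> e, u -> i / F C0 _: no change
2. b -> p, g -> k, z -> s / _ #: fires at position(s) 9: tikiigmes
surface: tikiigmes

cell CLASS=ol, SUR=em:
underlying: gez-kiigme-usu
1. o -> e, u -> i / F C0 _: fires at position(s) 10: gezkiigmeisu
2. b -> p, g -> k, z -> s / _ #: no change
surface: gezkiigmeisu

cell CLASS=ol, SUR=gu:
underlying: ma-kiigme-usu
1. o -> e, u -> i / F C0 _: fires at position(s) 9: makiigmeisu
2. b -> p, g -> k, z -> s / _ #: no change
surface: makiigmeisu


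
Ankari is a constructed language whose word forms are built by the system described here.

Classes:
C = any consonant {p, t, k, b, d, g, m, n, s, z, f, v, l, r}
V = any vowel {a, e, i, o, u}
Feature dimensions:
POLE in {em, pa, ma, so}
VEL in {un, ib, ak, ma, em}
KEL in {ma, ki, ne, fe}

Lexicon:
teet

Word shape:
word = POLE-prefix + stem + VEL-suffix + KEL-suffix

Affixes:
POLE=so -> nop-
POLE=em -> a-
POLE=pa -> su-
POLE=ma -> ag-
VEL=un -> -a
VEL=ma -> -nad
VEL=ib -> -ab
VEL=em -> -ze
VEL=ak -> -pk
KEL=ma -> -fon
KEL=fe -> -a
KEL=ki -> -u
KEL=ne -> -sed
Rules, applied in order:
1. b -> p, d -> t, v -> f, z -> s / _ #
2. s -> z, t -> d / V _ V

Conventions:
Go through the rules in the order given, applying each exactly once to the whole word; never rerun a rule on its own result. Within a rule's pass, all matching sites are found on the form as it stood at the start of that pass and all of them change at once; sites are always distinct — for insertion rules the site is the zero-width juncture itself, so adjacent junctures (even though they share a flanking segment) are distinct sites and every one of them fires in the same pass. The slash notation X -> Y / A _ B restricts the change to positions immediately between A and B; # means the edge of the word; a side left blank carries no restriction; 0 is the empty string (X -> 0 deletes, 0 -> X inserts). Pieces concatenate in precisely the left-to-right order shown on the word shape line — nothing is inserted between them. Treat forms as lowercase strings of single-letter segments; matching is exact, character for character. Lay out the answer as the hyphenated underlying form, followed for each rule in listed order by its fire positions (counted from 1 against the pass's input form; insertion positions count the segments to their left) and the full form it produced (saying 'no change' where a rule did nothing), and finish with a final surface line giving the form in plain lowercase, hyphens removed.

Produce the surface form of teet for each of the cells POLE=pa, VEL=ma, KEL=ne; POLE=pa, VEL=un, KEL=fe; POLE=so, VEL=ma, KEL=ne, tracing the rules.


cell POLE=pa, VEL=ma, KEL=ne:
underlying: su-teet-nad-sed
1. b -> p, d -> t, v -> f, z -> s / _ #: fires at position(s) 12: suteetnadset
2. s -> z, t -> d / V _ V: fires at position(s) 3: sudeetnadset
surface: sudeetnadset

cell POLE=pa, VEL=un, KEL=fe:
underlying: su-teet-a-a
1. b -> p, d -> t, v -> f, z -> s / _ #: no change
2. s -> z, t -> d / V _ V: fires at position(s) 3, 6: sudeedaa
surface: sudeedaa

cell POLE=so, VEL=ma, KEL=ne:
underlying: nop-teet-nad-sed
1. b -> p, d -> t, v -> f, z -> s / _ #: fires at position(s) 13: nopteetnadset
2. s -> z, t -> d / V _ V: no change
surface: nopteetnadset


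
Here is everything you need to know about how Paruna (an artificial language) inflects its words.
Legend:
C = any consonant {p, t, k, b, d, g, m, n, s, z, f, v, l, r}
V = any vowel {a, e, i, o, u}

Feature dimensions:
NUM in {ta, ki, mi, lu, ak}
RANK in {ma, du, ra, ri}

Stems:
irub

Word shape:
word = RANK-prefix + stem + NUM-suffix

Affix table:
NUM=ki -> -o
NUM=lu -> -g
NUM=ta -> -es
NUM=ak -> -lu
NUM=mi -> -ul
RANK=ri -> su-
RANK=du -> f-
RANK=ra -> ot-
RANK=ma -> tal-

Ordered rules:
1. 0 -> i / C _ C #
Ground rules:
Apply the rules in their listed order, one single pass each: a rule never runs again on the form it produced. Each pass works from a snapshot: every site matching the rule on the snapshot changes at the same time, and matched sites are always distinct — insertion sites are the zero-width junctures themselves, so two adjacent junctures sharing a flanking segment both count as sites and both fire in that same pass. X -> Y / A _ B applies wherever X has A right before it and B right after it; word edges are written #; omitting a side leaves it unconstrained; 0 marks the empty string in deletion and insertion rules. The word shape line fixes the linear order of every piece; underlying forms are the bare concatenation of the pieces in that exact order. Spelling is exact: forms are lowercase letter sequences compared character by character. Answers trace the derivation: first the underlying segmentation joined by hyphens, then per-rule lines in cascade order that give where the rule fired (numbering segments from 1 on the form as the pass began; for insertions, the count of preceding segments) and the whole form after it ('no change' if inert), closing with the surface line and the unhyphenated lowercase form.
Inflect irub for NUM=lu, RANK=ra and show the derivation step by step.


underlying: ot-irub-g
1. 0 -> i / C _ C #: inserts after position(s) 6: otirubig
surface: otirubig


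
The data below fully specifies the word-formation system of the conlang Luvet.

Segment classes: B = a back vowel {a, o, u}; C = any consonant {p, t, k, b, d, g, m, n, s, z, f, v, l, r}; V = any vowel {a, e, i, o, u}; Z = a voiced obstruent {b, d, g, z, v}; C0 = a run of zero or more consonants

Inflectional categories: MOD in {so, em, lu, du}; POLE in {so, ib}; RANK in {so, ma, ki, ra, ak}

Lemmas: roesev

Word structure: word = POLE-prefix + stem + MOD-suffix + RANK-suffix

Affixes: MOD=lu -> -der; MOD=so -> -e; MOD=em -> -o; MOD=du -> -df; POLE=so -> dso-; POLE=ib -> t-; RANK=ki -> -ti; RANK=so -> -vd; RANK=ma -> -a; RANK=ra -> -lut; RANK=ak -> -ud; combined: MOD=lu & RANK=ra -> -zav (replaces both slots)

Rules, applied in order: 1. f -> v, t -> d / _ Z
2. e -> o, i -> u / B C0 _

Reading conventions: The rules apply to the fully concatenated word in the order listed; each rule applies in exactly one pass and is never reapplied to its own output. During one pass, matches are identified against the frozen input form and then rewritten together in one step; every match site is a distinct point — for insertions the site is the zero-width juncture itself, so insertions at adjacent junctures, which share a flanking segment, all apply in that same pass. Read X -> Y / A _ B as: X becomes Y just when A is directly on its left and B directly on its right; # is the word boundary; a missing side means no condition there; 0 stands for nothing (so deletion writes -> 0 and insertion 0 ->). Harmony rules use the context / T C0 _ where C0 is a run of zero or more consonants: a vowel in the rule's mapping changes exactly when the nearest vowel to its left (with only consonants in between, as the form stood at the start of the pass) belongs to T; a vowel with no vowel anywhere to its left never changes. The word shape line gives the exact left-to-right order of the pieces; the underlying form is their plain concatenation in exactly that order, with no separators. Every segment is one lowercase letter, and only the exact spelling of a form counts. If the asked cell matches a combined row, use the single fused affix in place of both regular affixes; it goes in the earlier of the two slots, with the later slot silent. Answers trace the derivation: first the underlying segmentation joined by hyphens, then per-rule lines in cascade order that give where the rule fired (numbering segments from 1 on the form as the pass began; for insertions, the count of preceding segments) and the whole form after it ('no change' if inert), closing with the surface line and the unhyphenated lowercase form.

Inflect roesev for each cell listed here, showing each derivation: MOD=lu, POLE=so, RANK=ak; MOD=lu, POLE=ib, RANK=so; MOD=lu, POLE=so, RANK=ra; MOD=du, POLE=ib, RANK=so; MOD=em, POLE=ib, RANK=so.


cell MOD=lu, POLE=so, RANK=ak:
underlying: dso-roesev-der-ud
1. f -> v, t -> d / _ Z: no change
2. e -> o, i -> u / B C0 _: fires at position(s) 6: dsoroosevderud
surface: dsoroosevderud

cell MOD=lu, POLE=ib, RANK=so:
underlying: t-roesev-der-vd
1. f -> v, t -> d / _ Z: no change
2. e -> o, i -> u / B C0 _: fires at position(s) 4: troosevdervd
surface: troosevdervd

cell MOD=lu, POLE=so, RANK=ra:
underlying: dso-roesev-zav
1. f -> v, t -> d / _ Z: no change
2. e -> o, i -> u / B C0 _: fires at position(s) 6: dsoroosevzav
surface: dsoroosevzav

cell MOD=du, POLE=ib, RANK=so:
underlying: t-roesev-df-vd
1. f -> v, t -> d / _ Z: fires at position(s) 9: troesevdvvd
2. e -> o, i -> u / B C0 _: fires at position(s) 4: troosevdvvd
surface: troosevdvvd

cell MOD=em, POLE=ib, RANK=so:
underlying: t-roesev-o-vd
1. f -> v, t -> d / _ Z: no change
2. e -> o, i -> u / B C0 _: fires at position(s) 4: troosevovd
surface: troosevovd


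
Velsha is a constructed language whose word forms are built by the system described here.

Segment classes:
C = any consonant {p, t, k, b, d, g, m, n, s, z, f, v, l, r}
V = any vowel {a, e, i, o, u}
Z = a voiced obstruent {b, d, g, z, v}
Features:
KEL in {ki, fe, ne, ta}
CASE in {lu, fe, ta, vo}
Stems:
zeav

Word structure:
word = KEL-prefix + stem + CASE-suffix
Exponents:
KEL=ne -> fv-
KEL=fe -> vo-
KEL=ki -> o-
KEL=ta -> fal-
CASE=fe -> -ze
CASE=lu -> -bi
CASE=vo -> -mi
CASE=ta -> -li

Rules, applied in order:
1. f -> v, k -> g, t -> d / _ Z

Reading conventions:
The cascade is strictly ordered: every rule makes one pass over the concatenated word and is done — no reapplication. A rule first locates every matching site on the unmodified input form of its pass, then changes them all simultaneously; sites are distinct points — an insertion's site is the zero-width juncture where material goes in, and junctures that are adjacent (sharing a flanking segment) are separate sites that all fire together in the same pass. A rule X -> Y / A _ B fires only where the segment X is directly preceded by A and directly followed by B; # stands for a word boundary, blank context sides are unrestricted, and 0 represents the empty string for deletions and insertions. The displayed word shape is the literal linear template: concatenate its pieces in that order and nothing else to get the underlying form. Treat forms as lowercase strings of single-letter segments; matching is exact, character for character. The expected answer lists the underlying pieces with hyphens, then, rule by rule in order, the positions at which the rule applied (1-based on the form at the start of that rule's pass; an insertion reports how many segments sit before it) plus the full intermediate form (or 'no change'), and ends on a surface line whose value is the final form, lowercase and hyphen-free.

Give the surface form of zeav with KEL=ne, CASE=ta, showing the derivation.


underlying: fv-zeav-li
1. f -> v, k -> g, t -> d / _ Z: fires at position(s) 1: vvzeavli
surface: vvzeavli


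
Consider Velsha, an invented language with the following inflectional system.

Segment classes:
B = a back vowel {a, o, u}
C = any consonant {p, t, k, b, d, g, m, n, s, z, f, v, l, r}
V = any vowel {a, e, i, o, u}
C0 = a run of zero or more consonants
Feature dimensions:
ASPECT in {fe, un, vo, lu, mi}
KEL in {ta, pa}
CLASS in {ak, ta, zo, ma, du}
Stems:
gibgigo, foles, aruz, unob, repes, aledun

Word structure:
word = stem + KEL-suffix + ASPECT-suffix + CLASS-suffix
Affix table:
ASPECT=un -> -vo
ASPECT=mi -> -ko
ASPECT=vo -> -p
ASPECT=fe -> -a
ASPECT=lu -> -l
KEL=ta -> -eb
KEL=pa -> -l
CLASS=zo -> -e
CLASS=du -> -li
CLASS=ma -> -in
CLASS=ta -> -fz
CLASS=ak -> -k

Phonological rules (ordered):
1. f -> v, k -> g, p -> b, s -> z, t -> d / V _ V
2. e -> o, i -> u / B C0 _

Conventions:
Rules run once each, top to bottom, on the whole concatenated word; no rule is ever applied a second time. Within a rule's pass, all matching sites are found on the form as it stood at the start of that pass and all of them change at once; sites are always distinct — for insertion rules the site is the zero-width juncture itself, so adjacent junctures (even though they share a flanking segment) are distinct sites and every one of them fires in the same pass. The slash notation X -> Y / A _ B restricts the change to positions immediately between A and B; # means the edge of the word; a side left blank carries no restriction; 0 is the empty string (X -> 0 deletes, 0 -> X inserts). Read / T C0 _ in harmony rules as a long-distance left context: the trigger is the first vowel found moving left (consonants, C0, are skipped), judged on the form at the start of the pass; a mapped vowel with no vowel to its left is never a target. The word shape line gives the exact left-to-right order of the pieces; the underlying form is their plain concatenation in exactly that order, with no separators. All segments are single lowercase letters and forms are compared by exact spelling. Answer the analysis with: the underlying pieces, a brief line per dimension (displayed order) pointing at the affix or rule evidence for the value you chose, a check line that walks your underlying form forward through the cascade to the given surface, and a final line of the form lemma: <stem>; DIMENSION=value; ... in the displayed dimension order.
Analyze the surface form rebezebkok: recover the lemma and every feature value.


underlying: repes-eb-ko-k
ASPECT=mi - signalled by the affix -ko
KEL=ta - signalled by the affix -eb
CLASS=ak - signalled by the affix -k
check: repesebkok -> rebezebkok -> rebezebkok
lemma: repes; ASPECT=mi; KEL=ta; CLASS=ak


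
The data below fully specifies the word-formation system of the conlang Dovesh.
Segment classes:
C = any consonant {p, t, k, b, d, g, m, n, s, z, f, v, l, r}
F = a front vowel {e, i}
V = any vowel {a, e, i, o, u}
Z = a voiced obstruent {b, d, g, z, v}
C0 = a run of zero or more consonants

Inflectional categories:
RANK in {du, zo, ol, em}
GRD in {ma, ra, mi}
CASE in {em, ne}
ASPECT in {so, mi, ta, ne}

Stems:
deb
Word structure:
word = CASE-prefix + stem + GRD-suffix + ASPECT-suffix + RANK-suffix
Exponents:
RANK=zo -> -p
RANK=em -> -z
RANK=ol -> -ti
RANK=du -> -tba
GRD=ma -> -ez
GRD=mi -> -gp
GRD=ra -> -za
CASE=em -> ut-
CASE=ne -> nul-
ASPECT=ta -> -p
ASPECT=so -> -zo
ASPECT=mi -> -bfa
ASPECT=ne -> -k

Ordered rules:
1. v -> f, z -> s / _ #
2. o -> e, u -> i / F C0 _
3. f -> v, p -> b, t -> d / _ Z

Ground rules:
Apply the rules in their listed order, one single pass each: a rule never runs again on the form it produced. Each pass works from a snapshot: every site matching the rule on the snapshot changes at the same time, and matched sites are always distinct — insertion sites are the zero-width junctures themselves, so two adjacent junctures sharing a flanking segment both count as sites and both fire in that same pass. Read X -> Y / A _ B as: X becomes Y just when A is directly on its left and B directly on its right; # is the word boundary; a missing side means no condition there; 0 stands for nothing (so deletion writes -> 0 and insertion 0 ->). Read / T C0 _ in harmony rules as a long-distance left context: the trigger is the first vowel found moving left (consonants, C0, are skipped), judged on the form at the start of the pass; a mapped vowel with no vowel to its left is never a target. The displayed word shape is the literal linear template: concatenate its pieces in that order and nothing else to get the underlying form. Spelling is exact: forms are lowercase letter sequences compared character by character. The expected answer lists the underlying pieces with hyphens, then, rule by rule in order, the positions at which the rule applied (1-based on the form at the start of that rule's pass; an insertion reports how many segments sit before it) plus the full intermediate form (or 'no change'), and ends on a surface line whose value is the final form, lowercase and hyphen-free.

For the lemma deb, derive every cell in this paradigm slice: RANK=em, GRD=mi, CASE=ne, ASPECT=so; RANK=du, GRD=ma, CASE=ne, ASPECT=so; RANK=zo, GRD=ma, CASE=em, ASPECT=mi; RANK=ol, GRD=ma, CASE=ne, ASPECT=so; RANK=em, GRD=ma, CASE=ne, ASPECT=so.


cell RANK=em, GRD=mi, CASE=ne, ASPECT=so:
underlying: nul-deb-gp-zo-z
1. v -> f, z -> s / _ #: fires at position(s) 11: nuldebgpzos
2. o -> e, u -> i / F C0 _: fires at position(s) 10: nuldebgpzes
3. f -> v, p -> b, t -> d / _ Z: fires at position(s) 8: nuldebgbzes
surface: nuldebgbzes

cell RANK=du, GRD=ma, CASE=ne, ASPECT=so:
underlying: nul-deb-ez-zo-tba
1. v -> f, z -> s / _ #: no change
2. o -> e, u -> i / F C0 _: fires at position(s) 10: nuldebezzetba
3. f -> v, p -> b, t -> d / _ Z: fires at position(s) 11: nuldebezzedba
surface: nuldebezzedba

cell RANK=zo, GRD=ma, CASE=em, ASPECT=mi:
underlying: ut-deb-ez-bfa-p
1. v -> f, z -> s / _ #: no change
2. o -> e, u -> i / F C0 _: no change
3. f -> v, p -> b, t -> d / _ Z: fires at position(s) 2: uddebezbfap
surface: uddebezbfap

cell RANK=ol, GRD=ma, CASE=ne, ASPECT=so:
underlying: nul-deb-ez-zo-ti
1. v -> f, z -> s / _ #: no change
2. o -> e, u -> i / F C0 _: fires at position(s) 10: nuldebezzeti
3. f -> v, p -> b, t -> d / _ Z: no change
surface: nuldebezzeti

cell RANK=em, GRD=ma, CASE=ne, ASPECT=so:
underlying: nul-deb-ez-zo-z
1. v -> f, z -> s / _ #: fires at position(s) 11: nuldebezzos
2. o -> e, u -> i / F C0 _: fires at position(s) 10: nuldebezzes
3. f -> v, p -> b, t -> d / _ Z: no change
surface: nuldebezzes


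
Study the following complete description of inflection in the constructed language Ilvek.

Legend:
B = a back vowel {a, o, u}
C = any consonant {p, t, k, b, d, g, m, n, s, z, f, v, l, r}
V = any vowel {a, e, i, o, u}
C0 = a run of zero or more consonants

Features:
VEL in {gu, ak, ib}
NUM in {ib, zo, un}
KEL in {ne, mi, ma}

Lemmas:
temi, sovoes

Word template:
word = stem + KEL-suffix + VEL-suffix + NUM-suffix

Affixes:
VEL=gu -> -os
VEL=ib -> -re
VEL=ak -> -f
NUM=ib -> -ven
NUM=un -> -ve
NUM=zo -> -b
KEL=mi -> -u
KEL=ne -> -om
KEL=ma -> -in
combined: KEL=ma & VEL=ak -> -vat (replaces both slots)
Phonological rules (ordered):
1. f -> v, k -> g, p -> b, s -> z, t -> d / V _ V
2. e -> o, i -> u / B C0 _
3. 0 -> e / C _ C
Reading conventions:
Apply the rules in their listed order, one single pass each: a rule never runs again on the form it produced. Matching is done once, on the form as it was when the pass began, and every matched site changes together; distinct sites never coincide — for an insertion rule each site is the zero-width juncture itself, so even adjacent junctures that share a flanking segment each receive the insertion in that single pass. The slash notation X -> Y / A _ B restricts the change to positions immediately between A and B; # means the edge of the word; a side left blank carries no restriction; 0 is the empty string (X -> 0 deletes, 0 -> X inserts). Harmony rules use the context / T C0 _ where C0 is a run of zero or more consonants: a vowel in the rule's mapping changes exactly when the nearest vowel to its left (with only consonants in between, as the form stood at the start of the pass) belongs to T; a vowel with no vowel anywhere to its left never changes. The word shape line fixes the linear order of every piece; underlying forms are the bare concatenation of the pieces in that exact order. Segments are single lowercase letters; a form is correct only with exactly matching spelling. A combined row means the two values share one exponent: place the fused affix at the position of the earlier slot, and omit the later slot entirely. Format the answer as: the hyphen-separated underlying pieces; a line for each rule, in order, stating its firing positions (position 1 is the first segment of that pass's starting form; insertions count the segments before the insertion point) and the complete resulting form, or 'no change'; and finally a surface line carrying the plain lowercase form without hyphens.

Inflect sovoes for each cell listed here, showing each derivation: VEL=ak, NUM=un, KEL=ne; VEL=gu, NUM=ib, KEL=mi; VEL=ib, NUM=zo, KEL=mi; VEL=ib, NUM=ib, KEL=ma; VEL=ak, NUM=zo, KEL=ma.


cell VEL=ak, NUM=un, KEL=ne:
underlying: sovoes-om-f-ve
1. f -> v, k -> g, p -> b, s -> z, t -> d / V _ V: fires at position(s) 6: sovoezomfve
2. e -> o, i -> u / B C0 _: fires at position(s) 5, 11: sovoozomfvo
3. 0 -> e / C _ C: inserts after position(s) 8, 9: sovoozomefevo
surface: sovoozomefevo

cell VEL=gu, NUM=ib, KEL=mi:
underlying: sovoes-u-os-ven
1. f -> v, k -> g, p -> b, s -> z, t -> d / V _ V: fires at position(s) 6: sovoezuosven
2. e -> o, i -> u / B C0 _: fires at position(s) 5, 11: sovoozuosvon
3. 0 -> e / C _ C: inserts after position(s) 9: sovoozuosevon
surface: sovoozuosevon

cell VEL=ib, NUM=zo, KEL=mi:
underlying: sovoes-u-re-b
1. f -> v, k -> g, p -> b, s -> z, t -> d / V _ V: fires at position(s) 6: sovoezureb
2. e -> o, i -> u / B C0 _: fires at position(s) 5, 9: sovoozurob
3. 0 -> e / C _ C: no change
surface: sovoozurob

cell VEL=ib, NUM=ib, KEL=ma:
underlying: sovoes-in-re-ven
1. f -> v, k -> g, p -> b, s -> z, t -> d / V _ V: fires at position(s) 6: sovoezinreven
2. e -> o, i -> u / B C0 _: fires at position(s) 5: sovoozinreven
3. 0 -> e / C _ C: inserts after position(s) 8: sovoozinereven
surface: sovoozinereven

cell VEL=ak, NUM=zo, KEL=ma:
underlying: sovoes-vat-b
1. f -> v, k -> g, p -> b, s -> z, t -> d / V _ V: no change
2. e -> o, i -> u / B C0 _: fires at position(s) 5: sovoosvatb
3. 0 -> e / C _ C: inserts after position(s) 6, 9: sovoosevateb
surface: sovoosevateb


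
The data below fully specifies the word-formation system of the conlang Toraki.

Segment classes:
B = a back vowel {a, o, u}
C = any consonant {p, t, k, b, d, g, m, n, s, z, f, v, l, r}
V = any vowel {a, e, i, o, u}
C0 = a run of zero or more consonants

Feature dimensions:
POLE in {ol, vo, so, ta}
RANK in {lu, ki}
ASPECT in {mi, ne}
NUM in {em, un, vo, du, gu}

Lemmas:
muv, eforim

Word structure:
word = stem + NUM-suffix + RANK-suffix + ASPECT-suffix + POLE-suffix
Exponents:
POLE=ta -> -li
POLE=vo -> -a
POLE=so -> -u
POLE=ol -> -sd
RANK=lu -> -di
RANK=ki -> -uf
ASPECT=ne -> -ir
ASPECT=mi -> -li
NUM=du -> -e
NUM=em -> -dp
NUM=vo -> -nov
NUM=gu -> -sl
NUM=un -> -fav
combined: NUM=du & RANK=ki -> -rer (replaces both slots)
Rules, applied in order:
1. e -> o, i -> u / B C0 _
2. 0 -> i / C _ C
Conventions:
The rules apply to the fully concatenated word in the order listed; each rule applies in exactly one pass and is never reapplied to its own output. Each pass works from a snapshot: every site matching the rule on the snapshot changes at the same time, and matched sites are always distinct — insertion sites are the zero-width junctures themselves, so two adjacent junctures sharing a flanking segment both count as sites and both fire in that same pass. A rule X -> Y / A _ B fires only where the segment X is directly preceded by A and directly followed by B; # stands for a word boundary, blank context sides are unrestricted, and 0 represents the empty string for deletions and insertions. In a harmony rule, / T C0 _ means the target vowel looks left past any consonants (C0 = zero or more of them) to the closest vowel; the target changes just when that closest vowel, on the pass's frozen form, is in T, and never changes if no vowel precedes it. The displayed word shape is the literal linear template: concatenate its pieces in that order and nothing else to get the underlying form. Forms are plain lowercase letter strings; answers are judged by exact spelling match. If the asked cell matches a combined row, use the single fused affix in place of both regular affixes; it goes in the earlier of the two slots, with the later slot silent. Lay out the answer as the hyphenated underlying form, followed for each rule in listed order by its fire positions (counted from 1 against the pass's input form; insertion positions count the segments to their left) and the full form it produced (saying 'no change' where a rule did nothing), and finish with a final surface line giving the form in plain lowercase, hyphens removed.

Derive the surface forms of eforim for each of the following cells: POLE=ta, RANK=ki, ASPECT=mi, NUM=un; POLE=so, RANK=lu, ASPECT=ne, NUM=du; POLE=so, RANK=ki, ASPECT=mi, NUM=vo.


cell POLE=ta, RANK=ki, ASPECT=mi, NUM=un:
underlying: eforim-fav-uf-li-li
1. e -> o, i -> u / B C0 _: fires at position(s) 5, 13: eforumfavufluli
2. 0 -> i / C _ C: inserts after position(s) 6, 11: eforumifavufiluli
surface: eforumifavufiluli

cell POLE=so, RANK=lu, ASPECT=ne, NUM=du:
underlying: eforim-e-di-ir-u
1. e -> o, i -> u / B C0 _: fires at position(s) 5: eforumediiru
2. 0 -> i / C _ C: no change
surface: eforumediiru

cell POLE=so, RANK=ki, ASPECT=mi, NUM=vo:
underlying: eforim-nov-uf-li-u
1. e -> o, i -> u / B C0 _: fires at position(s) 5, 13: eforumnovufluu
2. 0 -> i / C _ C: inserts after position(s) 6, 11: eforuminovufiluu
surface: eforuminovufiluu


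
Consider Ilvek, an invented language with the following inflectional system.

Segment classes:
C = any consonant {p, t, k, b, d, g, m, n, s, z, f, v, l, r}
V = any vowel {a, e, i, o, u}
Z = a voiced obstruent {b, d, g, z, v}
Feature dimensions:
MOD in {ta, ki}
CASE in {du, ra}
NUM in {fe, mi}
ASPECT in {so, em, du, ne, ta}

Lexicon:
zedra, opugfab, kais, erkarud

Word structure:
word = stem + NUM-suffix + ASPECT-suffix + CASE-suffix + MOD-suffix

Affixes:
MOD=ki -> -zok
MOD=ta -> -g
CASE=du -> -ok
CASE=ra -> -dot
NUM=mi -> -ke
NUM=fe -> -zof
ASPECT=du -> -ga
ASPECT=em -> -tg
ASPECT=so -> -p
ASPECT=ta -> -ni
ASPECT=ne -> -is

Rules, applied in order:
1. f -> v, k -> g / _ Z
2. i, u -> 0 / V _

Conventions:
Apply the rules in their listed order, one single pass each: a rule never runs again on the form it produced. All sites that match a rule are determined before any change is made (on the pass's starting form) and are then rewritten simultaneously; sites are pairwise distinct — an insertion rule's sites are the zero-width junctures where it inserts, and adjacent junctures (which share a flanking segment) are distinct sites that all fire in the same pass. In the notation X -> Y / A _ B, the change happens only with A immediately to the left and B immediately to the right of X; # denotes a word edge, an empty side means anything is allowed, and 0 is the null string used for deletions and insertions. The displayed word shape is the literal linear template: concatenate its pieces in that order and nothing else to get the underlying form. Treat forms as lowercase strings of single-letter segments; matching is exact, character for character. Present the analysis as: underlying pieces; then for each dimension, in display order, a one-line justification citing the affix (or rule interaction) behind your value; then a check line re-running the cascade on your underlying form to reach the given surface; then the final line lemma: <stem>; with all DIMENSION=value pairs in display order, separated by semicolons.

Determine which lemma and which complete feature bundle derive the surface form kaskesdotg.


underlying: kais-ke-is-dot-g
MOD=ta - signalled by the affix -g
CASE=ra - signalled by the affix -dot
NUM=mi - signalled by the affix -ke
ASPECT=ne - signalled by the affix -is
check: kaiskeisdotg -> kaiskeisdotg -> kaskesdotg
lemma: kais; MOD=ta; CASE=ra; NUM=mi; ASPECT=ne
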